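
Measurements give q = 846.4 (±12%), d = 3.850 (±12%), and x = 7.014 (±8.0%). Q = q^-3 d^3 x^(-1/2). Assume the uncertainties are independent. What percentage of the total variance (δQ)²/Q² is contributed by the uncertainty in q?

(δQ/Q)² = (-3·δq/q)² + (3·δd/d)² + (−½·δx/x)²
  q term: (-3×0.120)² = 0.130
  d term: (3×0.120)² = 0.130
  x term: (-0.5×0.0800)² = 0.00160
Total = 0.261. Share from q = 0.130/0.261 = 0.497.

49.7%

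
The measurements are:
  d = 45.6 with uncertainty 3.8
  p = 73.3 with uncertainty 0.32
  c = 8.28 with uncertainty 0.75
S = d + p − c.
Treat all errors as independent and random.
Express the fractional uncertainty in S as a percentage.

3.51%

S is a linear combination, so absolute uncertainties add in quadrature:
  (δd)² = 14.4;  (δp)² = 0.102;  (δc)² = 0.562
δS = √(15.1) = 3.89
S = 111, so δS/S = 3.89/111 = 0.0351.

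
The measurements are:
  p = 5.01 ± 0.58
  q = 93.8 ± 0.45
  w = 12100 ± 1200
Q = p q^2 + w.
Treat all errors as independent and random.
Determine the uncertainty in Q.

Let h = p·q^2 = 44100. δh/h = √((1·δp/p)² + (2·δq/q)²) = √(0.0134 + 9.21e-05) = 0.116, so δh = 5120.
Q = h + w: δQ = √(δh² + δw²) = √(2.62e+07 + 1.44e+06) = 5260

5260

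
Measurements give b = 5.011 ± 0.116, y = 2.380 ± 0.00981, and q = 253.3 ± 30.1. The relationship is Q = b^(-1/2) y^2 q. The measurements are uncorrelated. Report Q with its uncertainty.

Q is a product of powers, so relative uncertainties combine in quadrature:
  (−½·δb/b)² = (-0.5×0.0231)² = 0.000134;  (2·δy/y)² = (2×0.00412)² = 6.8e-05;  (1·δq/q)² = (1×0.119)² = 0.0141
δQ/Q = √(0.0143) = 0.120
Q = 641.0, so δQ = 0.120 × 641.0 = 76.7.

641.0 ± 76.7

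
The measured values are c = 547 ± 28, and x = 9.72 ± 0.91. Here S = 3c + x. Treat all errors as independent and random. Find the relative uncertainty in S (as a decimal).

Absolute uncertainties add in quadrature for a linear combination:
  (3·δc)² = 7060;  (δx)² = 0.828
δS = √(7060) = 84.0
S = 1650, so δS/S = 84.0/1650 = 0.0509.

0.0509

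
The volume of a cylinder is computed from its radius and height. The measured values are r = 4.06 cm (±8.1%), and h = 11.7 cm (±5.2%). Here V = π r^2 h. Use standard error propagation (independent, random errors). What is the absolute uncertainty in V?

Each factor contributes (exponent × relative error)² to (δV/V)²:
  (2·δr/r)² = (2×0.0810)² = 0.0262;  (1·δh/h)² = (1×0.0520)² = 0.00270
δV/V = √(0.0289) = 0.170
V = 606 cm^3, so δV = 0.170 × 606 = 103 cm^3.

103 cm^3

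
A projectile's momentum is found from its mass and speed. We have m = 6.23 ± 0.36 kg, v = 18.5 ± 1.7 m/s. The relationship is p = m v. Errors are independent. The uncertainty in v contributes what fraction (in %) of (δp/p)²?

71.7%

(δp/p)² = (1·δm/m)² + (1·δv/v)²
  m term: (1×0.0578)² = 0.00334
  v term: (1×0.0919)² = 0.00844
Total = 0.0118. Share from v = 0.00844/0.0118 = 0.717.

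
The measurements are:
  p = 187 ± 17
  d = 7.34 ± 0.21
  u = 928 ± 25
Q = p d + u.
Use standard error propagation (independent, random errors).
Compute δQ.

Let w = p·d = 1370. δw/w = √((1·δp/p)² + (1·δd/d)²) = √(0.00826 + 0.000819) = 0.0953, so δw = 131.
Q = w + u: δQ = √(δw² + δu²) = √(17100 + 625) = 133

133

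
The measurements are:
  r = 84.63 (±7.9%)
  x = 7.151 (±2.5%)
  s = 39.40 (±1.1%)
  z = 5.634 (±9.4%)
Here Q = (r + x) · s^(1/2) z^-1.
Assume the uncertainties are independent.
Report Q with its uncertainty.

Let u = r + x = 91.78. δu = √(δr² + δx²) = √(44.7 + 0.0320) = 6.69, so δu/u = 0.0729.
Q is then a monomial in u, s, z:
δQ/Q = √((δu/u)² + (½·δs/s)² + (-1·δz/z)²) = √(0.00531 + 3.03e-05 + 0.00884) = 0.119
Q = 102.3, so δQ = 0.119 × 102.3 = 12.2.

102.3 ± 12.2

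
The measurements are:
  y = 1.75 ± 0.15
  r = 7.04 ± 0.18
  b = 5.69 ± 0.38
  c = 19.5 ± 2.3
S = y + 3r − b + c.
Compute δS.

For a sum/difference, combine absolute errors in quadrature:
  (δy)² = 0.0225;  (3·δr)² = 0.292;  (δb)² = 0.144;  (δc)² = 5.29
δS = √(5.75) = 2.40

2.40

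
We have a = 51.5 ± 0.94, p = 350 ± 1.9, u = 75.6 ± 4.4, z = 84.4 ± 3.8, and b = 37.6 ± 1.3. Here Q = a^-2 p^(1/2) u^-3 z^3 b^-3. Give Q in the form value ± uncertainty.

(1.85 ± 0.455) × 10^-7

Each factor contributes (exponent × relative error)² to (δQ/Q)²:
  (-2·δa/a)² = (-2×0.0183)² = 0.00133;  (½·δp/p)² = (0.5×0.00543)² = 7.37e-06;  (-3·δu/u)² = (-3×0.0582)² = 0.0305;  (3·δz/z)² = (3×0.0450)² = 0.0182;  (-3·δb/b)² = (-3×0.0346)² = 0.0108
δQ/Q = √(0.0608) = 0.247
Q = 1.85e-07, so δQ = 0.247 × 1.85e-07 = 4.55e-08.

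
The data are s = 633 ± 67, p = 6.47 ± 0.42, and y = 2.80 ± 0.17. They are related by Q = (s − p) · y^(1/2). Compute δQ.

Let u = s − p = 627. δu = √(δs² + δp²) = √(4490 + 0.176) = 67.0, so δu/u = 0.107.
Q is then a monomial in u, y:
δQ/Q = √((δu/u)² + (½·δy/y)²) = √(0.0114 + 0.000922) = 0.111
Q = 1050, so δQ = 0.111 × 1050 = 117.

117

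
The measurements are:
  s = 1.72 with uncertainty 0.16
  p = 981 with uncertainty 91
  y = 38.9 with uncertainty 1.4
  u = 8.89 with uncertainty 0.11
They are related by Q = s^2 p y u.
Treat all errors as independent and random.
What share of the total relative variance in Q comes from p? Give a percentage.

19.3%

(δQ/Q)² = (2·δs/s)² + (1·δp/p)² + (1·δy/y)² + (1·δu/u)²
  s term: (2×0.0930)² = 0.0346
  p term: (1×0.0928)² = 0.00860
  y term: (1×0.0360)² = 0.00130
  u term: (1×0.0124)² = 0.000153
Total = 0.0447. Share from p = 0.00860/0.0447 = 0.193.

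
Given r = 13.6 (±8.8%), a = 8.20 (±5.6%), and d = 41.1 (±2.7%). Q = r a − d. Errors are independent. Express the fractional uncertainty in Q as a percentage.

Let p = r·a = 112. δp/p = √((1·δr/r)² + (1·δa/a)²) = √(0.00774 + 0.00314) = 0.104, so δp = 11.6.
Q = p − d: δQ = √(δp² + δd²) = √(135 + 1.23) = 11.7
Q = 70.4, so δQ/Q = 11.7/70.4 = 0.166.

16.6%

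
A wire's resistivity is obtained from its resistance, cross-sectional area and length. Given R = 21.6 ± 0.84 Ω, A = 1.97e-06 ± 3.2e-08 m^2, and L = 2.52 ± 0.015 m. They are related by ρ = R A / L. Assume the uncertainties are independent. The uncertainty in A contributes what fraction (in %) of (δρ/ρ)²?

14.6%

(δρ/ρ)² = (1·δR/R)² + (1·δA/A)² + (-1·δL/L)²
  R term: (1×0.0389)² = 0.00151
  A term: (1×0.0162)² = 0.000264
  L term: (-1×0.00595)² = 3.54e-05
Total = 0.00181. Share from A = 0.000264/0.00181 = 0.146.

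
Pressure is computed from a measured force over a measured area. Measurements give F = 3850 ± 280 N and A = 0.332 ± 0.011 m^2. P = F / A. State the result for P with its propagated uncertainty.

11600 ± 927 Pa

Since P is a product/quotient, work with relative uncertainties:
  (1·δF/F)² = (1×0.0727)² = 0.00529;  (-1·δA/A)² = (-1×0.0331)² = 0.00110
δP/P = √(0.00639) = 0.0799
P = 11600 Pa, so δP = 0.0799 × 11600 = 927 Pa.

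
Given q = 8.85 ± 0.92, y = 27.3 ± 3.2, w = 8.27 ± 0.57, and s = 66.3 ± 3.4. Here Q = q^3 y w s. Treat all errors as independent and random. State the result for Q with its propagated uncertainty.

For a monomial Q ∝ q^3, y, w, s, fractional errors add in quadrature:
  (3·δq/q)² = (3×0.104)² = 0.0973;  (1·δy/y)² = (1×0.117)² = 0.0137;  (1·δw/w)² = (1×0.0689)² = 0.00475;  (1·δs/s)² = (1×0.0513)² = 0.00263
δQ/Q = √(0.118) = 0.344
Q = 1.04e+07, so δQ = 0.344 × 1.04e+07 = 3.57e+06.

(1.04 ± 0.357) × 10^7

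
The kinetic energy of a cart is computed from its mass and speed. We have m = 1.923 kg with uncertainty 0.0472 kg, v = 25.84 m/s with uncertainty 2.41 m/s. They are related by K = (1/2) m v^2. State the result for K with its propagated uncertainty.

642.0 ± 121 J

Since K is a product/quotient, work with relative uncertainties:
  (1·δm/m)² = (1×0.0245)² = 0.000602;  (2·δv/v)² = (2×0.0933)² = 0.0348
δK/K = √(0.0354) = 0.188
K = 642.0 J, so δK = 0.188 × 642.0 = 121 J.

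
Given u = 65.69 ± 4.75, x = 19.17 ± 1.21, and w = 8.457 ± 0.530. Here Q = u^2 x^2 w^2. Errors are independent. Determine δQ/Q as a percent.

22.9%

Each factor contributes (exponent × relative error)² to (δQ/Q)²:
  (2·δu/u)² = (2×0.0723)² = 0.0209;  (2·δx/x)² = (2×0.0631)² = 0.0159;  (2·δw/w)² = (2×0.0627)² = 0.0157
δQ/Q = √(0.0526) = 0.229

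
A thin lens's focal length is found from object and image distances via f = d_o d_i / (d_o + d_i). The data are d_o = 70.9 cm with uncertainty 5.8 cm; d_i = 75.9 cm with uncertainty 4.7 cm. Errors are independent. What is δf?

∂f/∂d_o = (d_i/(d_o+d_i))² = 0.267;  ∂f/∂d_i = (d_o/(d_o+d_i))² = 0.233
δf = √((∂f/∂d_o · δd_o)² + (∂f/∂d_i · δd_i)²) = √(2.40 + 1.20) = 1.90 cm

1.90 cm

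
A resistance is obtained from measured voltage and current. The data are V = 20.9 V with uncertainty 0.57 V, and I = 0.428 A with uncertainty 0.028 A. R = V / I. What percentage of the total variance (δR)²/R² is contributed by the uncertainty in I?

(δR/R)² = (1·δV/V)² + (-1·δI/I)²
  V term: (1×0.0273)² = 0.000744
  I term: (-1×0.0654)² = 0.00428
Total = 0.00502. Share from I = 0.00428/0.00502 = 0.852.

85.2%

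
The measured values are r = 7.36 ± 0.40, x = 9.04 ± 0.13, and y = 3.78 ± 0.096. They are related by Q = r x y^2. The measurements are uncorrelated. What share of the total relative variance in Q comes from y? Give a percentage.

(δQ/Q)² = (1·δr/r)² + (1·δx/x)² + (2·δy/y)²
  r term: (1×0.0543)² = 0.00295
  x term: (1×0.0144)² = 0.000207
  y term: (2×0.0254)² = 0.00258
Total = 0.00574. Share from y = 0.00258/0.00574 = 0.449.

44.9%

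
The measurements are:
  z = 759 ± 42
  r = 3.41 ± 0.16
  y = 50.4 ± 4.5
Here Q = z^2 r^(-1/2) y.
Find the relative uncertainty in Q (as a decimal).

0.144

Each factor contributes (exponent × relative error)² to (δQ/Q)²:
  (2·δz/z)² = (2×0.0553)² = 0.0122;  (−½·δr/r)² = (-0.5×0.0469)² = 0.000550;  (1·δy/y)² = (1×0.0893)² = 0.00797
δQ/Q = √(0.0208) = 0.144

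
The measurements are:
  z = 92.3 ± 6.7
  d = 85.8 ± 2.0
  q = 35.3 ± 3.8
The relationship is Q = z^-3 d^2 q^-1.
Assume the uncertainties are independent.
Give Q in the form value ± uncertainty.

Since Q is a product/quotient, work with relative uncertainties:
  (-3·δz/z)² = (-3×0.0726)² = 0.0474;  (2·δd/d)² = (2×0.0233)² = 0.00217;  (-1·δq/q)² = (-1×0.108)² = 0.0116
δQ/Q = √(0.0612) = 0.247
Q = 0.000265, so δQ = 0.247 × 0.000265 = 6.56e-05.

(2.65 ± 0.656) × 10^-4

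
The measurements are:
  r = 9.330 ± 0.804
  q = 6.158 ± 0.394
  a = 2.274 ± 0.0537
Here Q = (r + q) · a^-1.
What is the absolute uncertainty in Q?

0.425

Let u = r + q = 15.49. δu = √(δr² + δq²) = √(0.646 + 0.155) = 0.895, so δu/u = 0.0578.
Q is then a monomial in u, a:
δQ/Q = √((δu/u)² + (-1·δa/a)²) = √(0.00334 + 0.000558) = 0.0624
Q = 6.811, so δQ = 0.0624 × 6.811 = 0.425.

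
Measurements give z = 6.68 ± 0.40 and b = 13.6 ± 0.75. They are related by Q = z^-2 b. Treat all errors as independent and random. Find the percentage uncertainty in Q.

13.2%

Relative error in a monomial: (δQ/Q)² = Σ (nᵢ · δxᵢ/xᵢ)².
  (-2·δz/z)² = (-2×0.0599)² = 0.0143;  (1·δb/b)² = (1×0.0551)² = 0.00304
δQ/Q = √(0.0174) = 0.132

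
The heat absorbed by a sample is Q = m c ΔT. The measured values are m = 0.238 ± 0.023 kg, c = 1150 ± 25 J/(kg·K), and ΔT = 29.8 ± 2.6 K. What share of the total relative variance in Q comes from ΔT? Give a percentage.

43.7%

(δQ/Q)² = (1·δm/m)² + (1·δc/c)² + (1·δΔT/ΔT)²
  m term: (1×0.0966)² = 0.00934
  c term: (1×0.0217)² = 0.000473
  ΔT term: (1×0.0872)² = 0.00761
Total = 0.0174. Share from ΔT = 0.00761/0.0174 = 0.437.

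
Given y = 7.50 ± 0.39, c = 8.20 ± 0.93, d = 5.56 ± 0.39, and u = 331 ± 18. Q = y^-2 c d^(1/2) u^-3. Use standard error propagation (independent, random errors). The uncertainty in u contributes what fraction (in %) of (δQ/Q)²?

51.7%

(δQ/Q)² = (-2·δy/y)² + (1·δc/c)² + (½·δd/d)² + (-3·δu/u)²
  y term: (-2×0.0520)² = 0.0108
  c term: (1×0.113)² = 0.0129
  d term: (0.5×0.0701)² = 0.00123
  u term: (-3×0.0544)² = 0.0266
Total = 0.0515. Share from u = 0.0266/0.0515 = 0.517.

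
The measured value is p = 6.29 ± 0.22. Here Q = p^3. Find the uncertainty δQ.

26.1

Q ∝ p^3, so δQ/Q = |3| · δp/p = 3 × 0.0350 = 0.105.
Q = 249, so δQ = 0.105 × 249 = 26.1.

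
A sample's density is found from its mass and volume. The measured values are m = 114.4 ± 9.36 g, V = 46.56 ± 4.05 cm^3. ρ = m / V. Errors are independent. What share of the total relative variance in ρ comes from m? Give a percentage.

46.9%

(δρ/ρ)² = (1·δm/m)² + (-1·δV/V)²
  m term: (1×0.0818)² = 0.00669
  V term: (-1×0.0870)² = 0.00757
Total = 0.0143. Share from m = 0.00669/0.0143 = 0.469.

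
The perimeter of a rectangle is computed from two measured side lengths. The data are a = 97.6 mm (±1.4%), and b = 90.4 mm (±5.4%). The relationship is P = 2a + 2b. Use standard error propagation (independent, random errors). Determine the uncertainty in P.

Sums and differences: (δP)² = Σ (cᵢ δxᵢ)².
  (2·δa)² = 7.47;  (2·δb)² = 95.3
δP = √(103) = 10.1 mm

10.1 mm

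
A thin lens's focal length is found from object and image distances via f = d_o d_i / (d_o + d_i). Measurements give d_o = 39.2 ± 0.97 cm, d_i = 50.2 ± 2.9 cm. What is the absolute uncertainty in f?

0.636 cm

∂f/∂d_o = (d_i/(d_o+d_i))² = 0.315;  ∂f/∂d_i = (d_o/(d_o+d_i))² = 0.192
δf = √((∂f/∂d_o · δd_o)² + (∂f/∂d_i · δd_i)²) = √(0.0935 + 0.311) = 0.636 cm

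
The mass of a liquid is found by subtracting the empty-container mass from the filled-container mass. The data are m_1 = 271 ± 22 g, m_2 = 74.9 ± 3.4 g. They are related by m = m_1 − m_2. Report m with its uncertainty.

196 ± 22.3 g

Absolute uncertainties add in quadrature for a linear combination:
  (δm_1)² = 484;  (δm_2)² = 11.6
δm = √(496) = 22.3 g
m = 196 g.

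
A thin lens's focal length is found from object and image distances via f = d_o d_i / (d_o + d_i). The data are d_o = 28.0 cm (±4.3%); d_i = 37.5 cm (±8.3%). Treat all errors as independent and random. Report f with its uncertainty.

16.0 ± 0.692 cm

∂f/∂d_o = (d_i/(d_o+d_i))² = 0.328;  ∂f/∂d_i = (d_o/(d_o+d_i))² = 0.183
δf = √((∂f/∂d_o · δd_o)² + (∂f/∂d_i · δd_i)²) = √(0.156 + 0.324) = 0.692 cm
f = 16.0 cm.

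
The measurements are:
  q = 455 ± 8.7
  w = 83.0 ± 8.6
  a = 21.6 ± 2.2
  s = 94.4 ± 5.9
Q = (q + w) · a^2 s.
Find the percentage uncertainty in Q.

21.4%

Let u = q + w = 538. δu = √(δq² + δw²) = √(75.7 + 74.0) = 12.2, so δu/u = 0.0227.
Q is then a monomial in u, a, s:
δQ/Q = √((δu/u)² + (2·δa/a)² + (1·δs/s)²) = √(0.000517 + 0.0415 + 0.00391) = 0.214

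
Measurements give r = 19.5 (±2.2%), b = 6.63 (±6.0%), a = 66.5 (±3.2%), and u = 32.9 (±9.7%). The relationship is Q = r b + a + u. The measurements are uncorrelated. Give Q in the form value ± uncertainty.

Let p = r·b = 129. δp/p = √((1·δr/r)² + (1·δb/b)²) = √(0.000484 + 0.00360) = 0.0639, so δp = 8.26.
Q = p + a + u: δQ = √(δp² + δa² + δu²) = √(68.3 + 4.53 + 10.2) = 9.11
Q = 229.

229 ± 9.11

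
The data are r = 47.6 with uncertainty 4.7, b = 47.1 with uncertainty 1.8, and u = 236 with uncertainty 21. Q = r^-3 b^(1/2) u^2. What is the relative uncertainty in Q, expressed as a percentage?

34.6%

Q is a product of powers, so relative uncertainties combine in quadrature:
  (-3·δr/r)² = (-3×0.0987)² = 0.0877;  (½·δb/b)² = (0.5×0.0382)² = 0.000365;  (2·δu/u)² = (2×0.0890)² = 0.0317
δQ/Q = √(0.120) = 0.346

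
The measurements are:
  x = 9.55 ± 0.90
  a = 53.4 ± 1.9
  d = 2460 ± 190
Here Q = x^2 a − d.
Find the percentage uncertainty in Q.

Let p = x^2·a = 4870. δp/p = √((2·δx/x)² + (1·δa/a)²) = √(0.0355 + 0.00127) = 0.192, so δp = 934.
Q = p − d: δQ = √(δp² + δd²) = √(8.73e+05 + 36100) = 953
Q = 2410, so δQ/Q = 953/2410 = 0.396.

39.6%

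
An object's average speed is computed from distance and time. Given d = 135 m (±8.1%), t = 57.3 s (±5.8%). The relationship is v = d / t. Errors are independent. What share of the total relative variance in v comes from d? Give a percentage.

66.1%

(δv/v)² = (1·δd/d)² + (-1·δt/t)²
  d term: (1×0.0810)² = 0.00656
  t term: (-1×0.0580)² = 0.00336
Total = 0.00992. Share from d = 0.00656/0.00992 = 0.661.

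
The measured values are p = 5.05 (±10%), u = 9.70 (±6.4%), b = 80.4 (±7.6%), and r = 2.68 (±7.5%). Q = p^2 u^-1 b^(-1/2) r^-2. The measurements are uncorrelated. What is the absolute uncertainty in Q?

Q is a product of powers, so relative uncertainties combine in quadrature:
  (2·δp/p)² = (2×0.100)² = 0.0400;  (-1·δu/u)² = (-1×0.0640)² = 0.00410;  (−½·δb/b)² = (-0.5×0.0760)² = 0.00144;  (-2·δr/r)² = (-2×0.0750)² = 0.0225
δQ/Q = √(0.0680) = 0.261
Q = 0.0408, so δQ = 0.261 × 0.0408 = 0.0106.

0.0106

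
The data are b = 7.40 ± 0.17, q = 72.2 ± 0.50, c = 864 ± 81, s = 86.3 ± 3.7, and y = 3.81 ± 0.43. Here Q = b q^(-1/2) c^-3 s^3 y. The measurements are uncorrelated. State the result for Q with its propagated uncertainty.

Each factor contributes (exponent × relative error)² to (δQ/Q)²:
  (1·δb/b)² = (1×0.0230)² = 0.000528;  (−½·δq/q)² = (-0.5×0.00693)² = 1.2e-05;  (-3·δc/c)² = (-3×0.0938)² = 0.0791;  (3·δs/s)² = (3×0.0429)² = 0.0165;  (1·δy/y)² = (1×0.113)² = 0.0127
δQ/Q = √(0.109) = 0.330
Q = 0.00331, so δQ = 0.330 × 0.00331 = 0.00109.

0.00331 ± 0.00109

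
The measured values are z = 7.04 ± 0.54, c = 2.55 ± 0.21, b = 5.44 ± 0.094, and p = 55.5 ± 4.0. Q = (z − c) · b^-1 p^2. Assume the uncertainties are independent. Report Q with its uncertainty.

2540 ± 494

Let u = z − c = 4.49. δu = √(δz² + δc²) = √(0.292 + 0.0441) = 0.579, so δu/u = 0.129.
Q is then a monomial in u, b, p:
δQ/Q = √((δu/u)² + (-1·δb/b)² + (2·δp/p)²) = √(0.0167 + 0.000299 + 0.0208) = 0.194
Q = 2540, so δQ = 0.194 × 2540 = 494.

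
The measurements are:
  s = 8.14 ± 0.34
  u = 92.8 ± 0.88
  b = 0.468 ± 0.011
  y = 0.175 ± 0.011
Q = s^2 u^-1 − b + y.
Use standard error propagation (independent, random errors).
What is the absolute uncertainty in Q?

Let p = s^2·u^-1 = 0.714. δp/p = √((2·δs/s)² + (-1·δu/u)²) = √(0.00698 + 8.99e-05) = 0.0841, so δp = 0.0600.
Q = p − b + y: δQ = √(δp² + δb² + δy²) = √(0.00360 + 0.000121 + 0.000121) = 0.0620

0.0620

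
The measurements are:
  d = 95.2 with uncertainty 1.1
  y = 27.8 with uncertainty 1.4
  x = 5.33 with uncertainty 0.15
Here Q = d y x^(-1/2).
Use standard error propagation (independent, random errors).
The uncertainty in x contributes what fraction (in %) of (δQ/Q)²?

(δQ/Q)² = (1·δd/d)² + (1·δy/y)² + (−½·δx/x)²
  d term: (1×0.0116)² = 0.000134
  y term: (1×0.0504)² = 0.00254
  x term: (-0.5×0.0281)² = 0.000198
Total = 0.00287. Share from x = 0.000198/0.00287 = 0.0690.

6.90%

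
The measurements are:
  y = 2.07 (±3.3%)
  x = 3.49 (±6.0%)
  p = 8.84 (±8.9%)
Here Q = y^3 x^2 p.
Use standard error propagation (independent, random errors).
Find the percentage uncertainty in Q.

17.9%

Each factor contributes (exponent × relative error)² to (δQ/Q)²:
  (3·δy/y)² = (3×0.0330)² = 0.00980;  (2·δx/x)² = (2×0.0600)² = 0.0144;  (1·δp/p)² = (1×0.0890)² = 0.00792
δQ/Q = √(0.0321) = 0.179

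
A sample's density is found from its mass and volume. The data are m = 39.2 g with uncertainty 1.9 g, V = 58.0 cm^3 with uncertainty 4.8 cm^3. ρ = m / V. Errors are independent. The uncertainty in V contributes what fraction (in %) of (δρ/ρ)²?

(δρ/ρ)² = (1·δm/m)² + (-1·δV/V)²
  m term: (1×0.0485)² = 0.00235
  V term: (-1×0.0828)² = 0.00685
Total = 0.00920. Share from V = 0.00685/0.00920 = 0.745.

74.5%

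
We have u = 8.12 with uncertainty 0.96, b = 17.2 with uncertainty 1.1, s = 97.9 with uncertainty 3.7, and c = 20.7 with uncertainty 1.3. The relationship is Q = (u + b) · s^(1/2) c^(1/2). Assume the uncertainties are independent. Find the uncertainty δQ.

77.9

Let w = u + b = 25.3. δw = √(δu² + δb²) = √(0.922 + 1.21) = 1.46, so δw/w = 0.0577.
Q is then a monomial in w, s, c:
δQ/Q = √((δw/w)² + (½·δs/s)² + (½·δc/c)²) = √(0.00332 + 0.000357 + 0.000986) = 0.0683
Q = 1140, so δQ = 0.0683 × 1140 = 77.9.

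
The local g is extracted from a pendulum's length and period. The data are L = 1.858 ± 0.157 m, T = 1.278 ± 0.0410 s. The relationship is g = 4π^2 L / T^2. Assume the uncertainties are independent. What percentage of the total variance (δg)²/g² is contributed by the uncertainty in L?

(δg/g)² = (1·δL/L)² + (-2·δT/T)²
  L term: (1×0.0845)² = 0.00714
  T term: (-2×0.0321)² = 0.00412
Total = 0.0113. Share from L = 0.00714/0.0113 = 0.634.

63.4%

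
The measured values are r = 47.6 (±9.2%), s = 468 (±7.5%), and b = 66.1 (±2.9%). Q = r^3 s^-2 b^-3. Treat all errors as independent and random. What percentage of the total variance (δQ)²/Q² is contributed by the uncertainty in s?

(δQ/Q)² = (3·δr/r)² + (-2·δs/s)² + (-3·δb/b)²
  r term: (3×0.0920)² = 0.0762
  s term: (-2×0.0750)² = 0.0225
  b term: (-3×0.0290)² = 0.00757
Total = 0.106. Share from s = 0.0225/0.106 = 0.212.

21.2%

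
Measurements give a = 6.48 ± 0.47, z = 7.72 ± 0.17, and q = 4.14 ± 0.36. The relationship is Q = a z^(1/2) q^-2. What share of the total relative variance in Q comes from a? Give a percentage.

14.8%

(δQ/Q)² = (1·δa/a)² + (½·δz/z)² + (-2·δq/q)²
  a term: (1×0.0725)² = 0.00526
  z term: (0.5×0.0220)² = 0.000121
  q term: (-2×0.0870)² = 0.0302
Total = 0.0356. Share from a = 0.00526/0.0356 = 0.148.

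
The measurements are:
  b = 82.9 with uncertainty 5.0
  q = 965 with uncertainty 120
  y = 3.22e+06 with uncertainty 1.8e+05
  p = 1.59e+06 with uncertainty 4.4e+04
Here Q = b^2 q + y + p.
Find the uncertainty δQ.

1.16e+06

Let w = b^2·q = 6.63e+06. δw/w = √((2·δb/b)² + (1·δq/q)²) = √(0.0146 + 0.0155) = 0.173, so δw = 1.15e+06.
Q = w + y + p: δQ = √(δw² + δy² + δp²) = √(1.32e+12 + 3.24e+10 + 1.94e+09) = 1.16e+06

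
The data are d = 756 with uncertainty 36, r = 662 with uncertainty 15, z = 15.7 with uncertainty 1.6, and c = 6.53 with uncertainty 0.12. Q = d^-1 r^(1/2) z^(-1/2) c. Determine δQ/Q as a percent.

7.30%

Q is a product of powers, so relative uncertainties combine in quadrature:
  (-1·δd/d)² = (-1×0.0476)² = 0.00227;  (½·δr/r)² = (0.5×0.0227)² = 0.000128;  (−½·δz/z)² = (-0.5×0.102)² = 0.00260;  (1·δc/c)² = (1×0.0184)² = 0.000338
δQ/Q = √(0.00533) = 0.0730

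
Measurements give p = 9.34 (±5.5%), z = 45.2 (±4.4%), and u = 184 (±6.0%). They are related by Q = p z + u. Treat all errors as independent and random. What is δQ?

31.7

Let w = p·z = 422. δw/w = √((1·δp/p)² + (1·δz/z)²) = √(0.00303 + 0.00194) = 0.0704, so δw = 29.7.
Q = w + u: δQ = √(δw² + δu²) = √(884 + 122) = 31.7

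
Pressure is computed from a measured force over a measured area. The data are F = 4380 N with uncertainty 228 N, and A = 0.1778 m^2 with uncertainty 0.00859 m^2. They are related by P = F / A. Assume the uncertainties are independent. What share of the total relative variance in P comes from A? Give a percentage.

46.3%

(δP/P)² = (1·δF/F)² + (-1·δA/A)²
  F term: (1×0.0521)² = 0.00271
  A term: (-1×0.0483)² = 0.00233
Total = 0.00504. Share from A = 0.00233/0.00504 = 0.463.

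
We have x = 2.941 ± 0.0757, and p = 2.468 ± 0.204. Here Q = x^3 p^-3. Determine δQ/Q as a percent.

26.0%

Each factor contributes (exponent × relative error)² to (δQ/Q)²:
  (3·δx/x)² = (3×0.0257)² = 0.00596;  (-3·δp/p)² = (-3×0.0827)² = 0.0615
δQ/Q = √(0.0675) = 0.260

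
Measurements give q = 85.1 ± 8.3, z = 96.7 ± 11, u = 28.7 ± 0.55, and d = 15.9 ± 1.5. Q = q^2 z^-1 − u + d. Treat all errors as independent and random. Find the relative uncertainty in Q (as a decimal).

Let p = q^2·z^-1 = 74.9. δp/p = √((2·δq/q)² + (-1·δz/z)²) = √(0.0381 + 0.0129) = 0.226, so δp = 16.9.
Q = p − u + d: δQ = √(δp² + δu² + δd²) = √(286 + 0.303 + 2.25) = 17.0
Q = 62.1, so δQ/Q = 17.0/62.1 = 0.274.

0.274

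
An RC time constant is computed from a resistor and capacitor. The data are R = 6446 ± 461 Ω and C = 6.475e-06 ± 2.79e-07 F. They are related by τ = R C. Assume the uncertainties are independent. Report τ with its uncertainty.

0.04174 ± 0.00348 s

Since τ is a product/quotient, work with relative uncertainties:
  (1·δR/R)² = (1×0.0715)² = 0.00511;  (1·δC/C)² = (1×0.0431)² = 0.00186
δτ/τ = √(0.00697) = 0.0835
τ = 0.04174 s, so δτ = 0.0835 × 0.04174 = 0.00348 s.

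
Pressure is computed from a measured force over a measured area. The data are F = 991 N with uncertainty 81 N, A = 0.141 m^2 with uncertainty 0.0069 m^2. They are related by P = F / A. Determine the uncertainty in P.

Products/powers → add relative errors in quadrature, weighted by exponent:
  (1·δF/F)² = (1×0.0817)² = 0.00668;  (-1·δA/A)² = (-1×0.0489)² = 0.00239
δP/P = √(0.00908) = 0.0953
P = 7030 Pa, so δP = 0.0953 × 7030 = 670 Pa.

670 Pa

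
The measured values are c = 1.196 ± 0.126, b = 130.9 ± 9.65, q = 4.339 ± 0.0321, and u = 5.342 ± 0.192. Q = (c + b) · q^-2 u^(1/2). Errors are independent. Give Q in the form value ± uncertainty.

Let w = c + b = 132.1. δw = √(δc² + δb²) = √(0.0159 + 93.1) = 9.65, so δw/w = 0.0731.
Q is then a monomial in w, q, u:
δQ/Q = √((δw/w)² + (-2·δq/q)² + (½·δu/u)²) = √(0.00534 + 0.000219 + 0.000323) = 0.0767
Q = 16.22, so δQ = 0.0767 × 16.22 = 1.24.

16.22 ± 1.24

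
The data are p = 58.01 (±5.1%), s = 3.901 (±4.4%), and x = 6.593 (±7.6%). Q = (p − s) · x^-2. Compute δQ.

0.201

Let u = p − s = 54.11. δu = √(δp² + δs²) = √(8.75 + 0.0295) = 2.96, so δu/u = 0.0548.
Q is then a monomial in u, x:
δQ/Q = √((δu/u)² + (-2·δx/x)²) = √(0.00300 + 0.0231) = 0.162
Q = 1.245, so δQ = 0.162 × 1.245 = 0.201.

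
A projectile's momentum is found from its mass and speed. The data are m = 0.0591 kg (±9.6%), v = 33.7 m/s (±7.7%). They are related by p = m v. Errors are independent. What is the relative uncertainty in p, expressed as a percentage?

Each factor contributes (exponent × relative error)² to (δp/p)²:
  (1·δm/m)² = (1×0.0960)² = 0.00922;  (1·δv/v)² = (1×0.0770)² = 0.00593
δp/p = √(0.0151) = 0.123

12.3%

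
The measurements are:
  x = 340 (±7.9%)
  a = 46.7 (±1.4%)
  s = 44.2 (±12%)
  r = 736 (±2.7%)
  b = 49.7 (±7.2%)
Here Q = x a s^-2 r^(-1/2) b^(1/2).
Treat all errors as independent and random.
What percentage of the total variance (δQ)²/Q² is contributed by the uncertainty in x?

9.53%

(δQ/Q)² = (1·δx/x)² + (1·δa/a)² + (-2·δs/s)² + (−½·δr/r)² + (½·δb/b)²
  x term: (1×0.0790)² = 0.00624
  a term: (1×0.0140)² = 0.000196
  s term: (-2×0.120)² = 0.0576
  r term: (-0.5×0.0270)² = 0.000182
  b term: (0.5×0.0720)² = 0.00130
Total = 0.0655. Share from x = 0.00624/0.0655 = 0.0953.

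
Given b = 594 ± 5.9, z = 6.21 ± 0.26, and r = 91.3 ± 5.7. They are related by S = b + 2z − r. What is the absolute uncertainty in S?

8.22

Each term contributes (cᵢ δxᵢ)² to (δS)²:
  (δb)² = 34.8;  (2·δz)² = 0.270;  (δr)² = 32.5
δS = √(67.6) = 8.22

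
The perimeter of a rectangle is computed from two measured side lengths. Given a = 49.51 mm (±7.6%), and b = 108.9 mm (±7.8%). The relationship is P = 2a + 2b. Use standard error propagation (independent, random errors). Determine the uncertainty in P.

Sums and differences: (δP)² = Σ (cᵢ δxᵢ)².
  (2·δa)² = 56.6;  (2·δb)² = 289
δP = √(345) = 18.6 mm

18.6 mm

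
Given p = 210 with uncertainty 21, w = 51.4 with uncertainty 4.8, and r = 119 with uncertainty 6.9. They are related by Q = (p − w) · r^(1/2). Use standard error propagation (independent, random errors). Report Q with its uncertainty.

1730 ± 240

Let u = p − w = 159. δu = √(δp² + δw²) = √(441 + 23.0) = 21.5, so δu/u = 0.136.
Q is then a monomial in u, r:
δQ/Q = √((δu/u)² + (½·δr/r)²) = √(0.0184 + 0.000841) = 0.139
Q = 1730, so δQ = 0.139 × 1730 = 240.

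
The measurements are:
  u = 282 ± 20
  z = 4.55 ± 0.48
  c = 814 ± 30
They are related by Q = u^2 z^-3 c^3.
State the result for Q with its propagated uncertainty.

Q is a product of powers, so relative uncertainties combine in quadrature:
  (2·δu/u)² = (2×0.0709)² = 0.0201;  (-3·δz/z)² = (-3×0.105)² = 0.100;  (3·δc/c)² = (3×0.0369)² = 0.0122
δQ/Q = √(0.133) = 0.364
Q = 4.55e+11, so δQ = 0.364 × 4.55e+11 = 1.66e+11.

(4.55 ± 1.66) × 10^11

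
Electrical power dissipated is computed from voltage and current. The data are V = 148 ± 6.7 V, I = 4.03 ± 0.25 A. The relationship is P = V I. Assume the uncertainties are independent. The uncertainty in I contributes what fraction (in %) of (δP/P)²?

(δP/P)² = (1·δV/V)² + (1·δI/I)²
  V term: (1×0.0453)² = 0.00205
  I term: (1×0.0620)² = 0.00385
Total = 0.00590. Share from I = 0.00385/0.00590 = 0.653.

65.3%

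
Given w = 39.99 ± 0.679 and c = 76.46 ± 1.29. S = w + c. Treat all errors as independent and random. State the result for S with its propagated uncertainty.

S is a linear combination, so absolute uncertainties add in quadrature:
  (δw)² = 0.461;  (δc)² = 1.66
δS = √(2.13) = 1.46
S = 116.4.

116.4 ± 1.46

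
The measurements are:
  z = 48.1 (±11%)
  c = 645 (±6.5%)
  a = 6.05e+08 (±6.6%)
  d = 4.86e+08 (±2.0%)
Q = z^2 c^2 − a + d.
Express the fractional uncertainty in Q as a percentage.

Let p = z^2·c^2 = 9.63e+08. δp/p = √((2·δz/z)² + (2·δc/c)²) = √(0.0484 + 0.0169) = 0.256, so δp = 2.46e+08.
Q = p − a + d: δQ = √(δp² + δa² + δd²) = √(6.05e+16 + 1.59e+15 + 9.45e+13) = 2.49e+08
Q = 8.44e+08, so δQ/Q = 2.49e+08/8.44e+08 = 0.296.

29.6%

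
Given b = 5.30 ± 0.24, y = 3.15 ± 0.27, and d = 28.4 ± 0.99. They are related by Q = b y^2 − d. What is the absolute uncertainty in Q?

9.38

Let p = b·y^2 = 52.6. δp/p = √((1·δb/b)² + (2·δy/y)²) = √(0.00205 + 0.0294) = 0.177, so δp = 9.32.
Q = p − d: δQ = √(δp² + δd²) = √(86.9 + 0.980) = 9.38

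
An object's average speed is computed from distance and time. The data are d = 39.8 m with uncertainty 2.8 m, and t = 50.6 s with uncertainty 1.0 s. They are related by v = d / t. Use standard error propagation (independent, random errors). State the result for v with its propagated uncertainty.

Each factor contributes (exponent × relative error)² to (δv/v)²:
  (1·δd/d)² = (1×0.0704)² = 0.00495;  (-1·δt/t)² = (-1×0.0198)² = 0.000391
δv/v = √(0.00534) = 0.0731
v = 0.787 m/s, so δv = 0.0731 × 0.787 = 0.0575 m/s.

0.787 ± 0.0575 m/s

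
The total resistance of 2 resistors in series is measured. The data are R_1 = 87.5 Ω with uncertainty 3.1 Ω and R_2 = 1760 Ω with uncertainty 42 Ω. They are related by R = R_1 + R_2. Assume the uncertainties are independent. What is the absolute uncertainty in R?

42.1 Ω

Absolute uncertainties add in quadrature for a linear combination:
  (δR_1)² = 9.61;  (δR_2)² = 1760
δR = √(1770) = 42.1 Ω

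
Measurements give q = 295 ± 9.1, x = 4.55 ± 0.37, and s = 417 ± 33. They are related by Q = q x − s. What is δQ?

121

Let p = q·x = 1340. δp/p = √((1·δq/q)² + (1·δx/x)²) = √(0.000952 + 0.00661) = 0.0870, so δp = 117.
Q = p − s: δQ = √(δp² + δs²) = √(13600 + 1090) = 121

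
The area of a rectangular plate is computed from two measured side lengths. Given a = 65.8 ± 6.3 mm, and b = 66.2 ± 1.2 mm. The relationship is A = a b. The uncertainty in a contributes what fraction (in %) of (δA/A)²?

(δA/A)² = (1·δa/a)² + (1·δb/b)²
  a term: (1×0.0957)² = 0.00917
  b term: (1×0.0181)² = 0.000329
Total = 0.00950. Share from a = 0.00917/0.00950 = 0.965.

96.5%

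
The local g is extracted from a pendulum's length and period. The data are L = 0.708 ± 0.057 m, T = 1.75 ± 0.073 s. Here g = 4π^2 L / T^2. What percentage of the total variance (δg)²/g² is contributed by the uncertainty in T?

(δg/g)² = (1·δL/L)² + (-2·δT/T)²
  L term: (1×0.0805)² = 0.00648
  T term: (-2×0.0417)² = 0.00696
Total = 0.0134. Share from T = 0.00696/0.0134 = 0.518.

51.8%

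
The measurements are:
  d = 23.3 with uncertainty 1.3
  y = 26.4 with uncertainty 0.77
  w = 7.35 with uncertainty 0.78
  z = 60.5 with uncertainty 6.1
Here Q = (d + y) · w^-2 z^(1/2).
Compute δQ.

1.58

Let u = d + y = 49.7. δu = √(δd² + δy²) = √(1.69 + 0.593) = 1.51, so δu/u = 0.0304.
Q is then a monomial in u, w, z:
δQ/Q = √((δu/u)² + (-2·δw/w)² + (½·δz/z)²) = √(0.000924 + 0.0450 + 0.00254) = 0.220
Q = 7.16, so δQ = 0.220 × 7.16 = 1.58.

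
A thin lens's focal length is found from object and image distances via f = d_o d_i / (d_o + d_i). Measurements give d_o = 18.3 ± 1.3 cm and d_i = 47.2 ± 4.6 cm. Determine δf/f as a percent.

5.80%

∂f/∂d_o = (d_i/(d_o+d_i))² = 0.519;  ∂f/∂d_i = (d_o/(d_o+d_i))² = 0.0781
δf = √((∂f/∂d_o · δd_o)² + (∂f/∂d_i · δd_i)²) = √(0.456 + 0.129) = 0.765 cm
f = 13.2 cm, so δf/f = 0.765/13.2 = 0.0580.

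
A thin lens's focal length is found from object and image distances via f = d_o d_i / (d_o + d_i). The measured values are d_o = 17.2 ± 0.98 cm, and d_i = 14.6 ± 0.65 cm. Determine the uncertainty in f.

∂f/∂d_o = (d_i/(d_o+d_i))² = 0.211;  ∂f/∂d_i = (d_o/(d_o+d_i))² = 0.293
δf = √((∂f/∂d_o · δd_o)² + (∂f/∂d_i · δd_i)²) = √(0.0427 + 0.0362) = 0.281 cm

0.281 cm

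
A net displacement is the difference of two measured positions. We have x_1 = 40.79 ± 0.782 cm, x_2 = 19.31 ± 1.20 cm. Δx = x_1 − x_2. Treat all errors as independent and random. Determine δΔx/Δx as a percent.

6.67%

For a sum/difference, combine absolute errors in quadrature:
  (δx_1)² = 0.612;  (δx_2)² = 1.44
δΔx = √(2.05) = 1.43 cm
Δx = 21.48 cm, so δΔx/Δx = 1.43/21.48 = 0.0667.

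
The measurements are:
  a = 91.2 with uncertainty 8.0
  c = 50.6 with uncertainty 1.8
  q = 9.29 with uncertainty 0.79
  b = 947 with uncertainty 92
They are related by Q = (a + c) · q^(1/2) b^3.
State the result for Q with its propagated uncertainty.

(3.67 ± 1.10) × 10^11

Let u = a + c = 142. δu = √(δa² + δc²) = √(64.0 + 3.24) = 8.20, so δu/u = 0.0578.
Q is then a monomial in u, q, b:
δQ/Q = √((δu/u)² + (½·δq/q)² + (3·δb/b)²) = √(0.00334 + 0.00181 + 0.0849) = 0.300
Q = 3.67e+11, so δQ = 0.300 × 3.67e+11 = 1.1e+11.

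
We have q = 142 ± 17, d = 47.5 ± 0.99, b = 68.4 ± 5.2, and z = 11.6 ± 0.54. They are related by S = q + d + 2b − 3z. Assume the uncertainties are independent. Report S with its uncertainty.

For a sum/difference, combine absolute errors in quadrature:
  (δq)² = 289;  (δd)² = 0.980;  (2·δb)² = 108;  (3·δz)² = 2.62
δS = √(401) = 20.0
S = 292.

292 ± 20.0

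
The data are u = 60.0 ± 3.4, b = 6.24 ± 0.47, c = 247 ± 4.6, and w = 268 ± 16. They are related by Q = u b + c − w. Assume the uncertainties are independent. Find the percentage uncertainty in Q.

Let p = u·b = 374. δp/p = √((1·δu/u)² + (1·δb/b)²) = √(0.00321 + 0.00567) = 0.0943, so δp = 35.3.
Q = p + c − w: δQ = √(δp² + δc² + δw²) = √(1250 + 21.2 + 256) = 39.0
Q = 353, so δQ/Q = 39.0/353 = 0.110.

11.0%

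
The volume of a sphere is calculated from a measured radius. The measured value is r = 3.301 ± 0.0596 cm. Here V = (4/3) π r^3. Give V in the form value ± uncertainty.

V ∝ r^3, so δV/V = |3| · δr/r = 3 × 0.0181 = 0.0542.
V = 150.7 cm^3, so δV = 0.0542 × 150.7 = 8.16 cm^3.

150.7 ± 8.16 cm^3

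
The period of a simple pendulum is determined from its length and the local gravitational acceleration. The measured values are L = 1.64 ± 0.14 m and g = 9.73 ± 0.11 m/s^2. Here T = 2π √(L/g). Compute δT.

Each factor contributes (exponent × relative error)² to (δT/T)²:
  (½·δL/L)² = (0.5×0.0854)² = 0.00182;  (−½·δg/g)² = (-0.5×0.0113)² = 3.2e-05
δT/T = √(0.00185) = 0.0431
T = 2.58 s, so δT = 0.0431 × 2.58 = 0.111 s.

0.111 s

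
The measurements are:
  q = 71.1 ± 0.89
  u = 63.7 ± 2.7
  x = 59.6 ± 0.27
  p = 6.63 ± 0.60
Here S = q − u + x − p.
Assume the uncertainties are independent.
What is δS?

2.92

Sums and differences: (δS)² = Σ (cᵢ δxᵢ)².
  (δq)² = 0.792;  (δu)² = 7.29;  (δx)² = 0.0729;  (δp)² = 0.360
δS = √(8.52) = 2.92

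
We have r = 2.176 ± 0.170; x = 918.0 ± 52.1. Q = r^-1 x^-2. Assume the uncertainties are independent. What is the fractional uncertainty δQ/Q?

For a monomial Q ∝ r^-1, x^-2, fractional errors add in quadrature:
  (-1·δr/r)² = (-1×0.0781)² = 0.00610;  (-2·δx/x)² = (-2×0.0568)² = 0.0129
δQ/Q = √(0.0190) = 0.138

0.138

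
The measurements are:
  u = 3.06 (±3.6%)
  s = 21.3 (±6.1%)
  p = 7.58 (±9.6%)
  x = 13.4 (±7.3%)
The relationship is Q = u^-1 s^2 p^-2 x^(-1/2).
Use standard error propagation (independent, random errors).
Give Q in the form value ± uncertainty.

For a monomial Q ∝ u^-1, s^2, p^-2, x^(-1/2), fractional errors add in quadrature:
  (-1·δu/u)² = (-1×0.0360)² = 0.00130;  (2·δs/s)² = (2×0.0610)² = 0.0149;  (-2·δp/p)² = (-2×0.0960)² = 0.0369;  (−½·δx/x)² = (-0.5×0.0730)² = 0.00133
δQ/Q = √(0.0544) = 0.233
Q = 0.705, so δQ = 0.233 × 0.705 = 0.164.

0.705 ± 0.164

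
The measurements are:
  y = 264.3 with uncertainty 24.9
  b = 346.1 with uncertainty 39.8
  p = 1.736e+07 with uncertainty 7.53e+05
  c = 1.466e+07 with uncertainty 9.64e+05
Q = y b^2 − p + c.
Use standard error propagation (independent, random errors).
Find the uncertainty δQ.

7.96e+06

Let w = y·b^2 = 3.166e+07. δw/w = √((1·δy/y)² + (2·δb/b)²) = √(0.00888 + 0.0529) = 0.249, so δw = 7.87e+06.
Q = w − p + c: δQ = √(δw² + δp² + δc²) = √(6.19e+13 + 5.67e+11 + 9.29e+11) = 7.96e+06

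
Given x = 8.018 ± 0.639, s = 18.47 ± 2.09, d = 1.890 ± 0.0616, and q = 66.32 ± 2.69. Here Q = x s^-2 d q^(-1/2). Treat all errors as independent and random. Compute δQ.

Relative error in a monomial: (δQ/Q)² = Σ (nᵢ · δxᵢ/xᵢ)².
  (1·δx/x)² = (1×0.0797)² = 0.00635;  (-2·δs/s)² = (-2×0.113)² = 0.0512;  (1·δd/d)² = (1×0.0326)² = 0.00106;  (−½·δq/q)² = (-0.5×0.0406)² = 0.000411
δQ/Q = √(0.0590) = 0.243
Q = 0.005455, so δQ = 0.243 × 0.005455 = 0.00133.

0.00133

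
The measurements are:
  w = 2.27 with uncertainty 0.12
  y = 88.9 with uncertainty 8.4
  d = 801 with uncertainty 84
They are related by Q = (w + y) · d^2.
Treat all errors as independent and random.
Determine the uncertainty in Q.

1.34e+07

Let u = w + y = 91.2. δu = √(δw² + δy²) = √(0.0144 + 70.6) = 8.40, so δu/u = 0.0921.
Q is then a monomial in u, d:
δQ/Q = √((δu/u)² + (2·δd/d)²) = √(0.00849 + 0.0440) = 0.229
Q = 5.85e+07, so δQ = 0.229 × 5.85e+07 = 1.34e+07.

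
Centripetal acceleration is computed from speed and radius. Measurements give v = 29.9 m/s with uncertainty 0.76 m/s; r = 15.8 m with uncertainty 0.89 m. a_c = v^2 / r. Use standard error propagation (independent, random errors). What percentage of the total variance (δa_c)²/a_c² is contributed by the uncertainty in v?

(δa_c/a_c)² = (2·δv/v)² + (-1·δr/r)²
  v term: (2×0.0254)² = 0.00258
  r term: (-1×0.0563)² = 0.00317
Total = 0.00576. Share from v = 0.00258/0.00576 = 0.449.

44.9%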